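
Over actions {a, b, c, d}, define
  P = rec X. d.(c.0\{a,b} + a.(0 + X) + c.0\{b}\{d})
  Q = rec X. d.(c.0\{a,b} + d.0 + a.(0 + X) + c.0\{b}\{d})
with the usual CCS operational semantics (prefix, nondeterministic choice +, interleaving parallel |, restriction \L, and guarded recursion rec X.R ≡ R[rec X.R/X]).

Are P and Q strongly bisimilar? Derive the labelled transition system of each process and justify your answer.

Reachable graph of P (5 states):
  u0 = rec X. d.(c.0\{a,b} + a.(0 + X) + c.0\{b}\{d}) | -d-> u1
  u1 = c.0\{a,b} + a.(0 + (rec X. d.(c.0\{a,b} + a.(0 + X) + c.0\{b}\{d}))) + c.0\{b}\{d} | -a-> u2, -c-> u3, -c-> u4
  u2 = 0 + (rec X. d.(c.0\{a,b} + a.(0 + X) + c.0\{b}\{d})) | -d-> u1
  u3 = 0\{a,b} | ·
  u4 = 0\{b}\{d} | ·
Reachable graph of Q (6 states):
  v0 = rec X. d.(c.0\{a,b} + d.0 + a.(0 + X) + c.0\{b}\{d}) | -d-> v1
  v1 = c.0\{a,b} + d.0 + a.(0 + (rec X. d.(c.0\{a,b} + d.0 + a.(0 + X) + c.0\{b}\{d}))) + c.0\{b}\{d} | -a-> v2, -c-> v3, -c-> v4, -d-> v5
  v2 = 0 + (rec X. d.(c.0\{a,b} + d.0 + a.(0 + X) + c.0\{b}\{d})) | -d-> v1
  v3 = 0\{a,b} | ·
  v4 = 0\{b}\{d} | ·
  v5 = 0 | ·
Partition-refinement fixed point:
  B0 = {u0, u2}
  B1 = {u1}
  B2 = {u3, u4, v3, v4, v5}
  B3 = {v0, v2}
  B4 = {v1}
u0 ∈ B0, v0 ∈ B3 → different blocks

NO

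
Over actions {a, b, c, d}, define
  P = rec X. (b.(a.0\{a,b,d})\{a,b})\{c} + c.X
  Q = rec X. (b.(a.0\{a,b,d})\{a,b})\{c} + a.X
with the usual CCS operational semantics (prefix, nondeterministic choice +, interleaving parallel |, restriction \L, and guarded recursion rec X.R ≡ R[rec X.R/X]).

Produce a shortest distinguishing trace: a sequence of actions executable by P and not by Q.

c

LTS(P): 2 reachable states
  u0 = rec X. (b.(a.0\{a,b,d})\{a,b})\{c} + c.X → --b--▸ u1, --c--▸ u0
  u1 = (a.0\{a,b,d})\{a,b}\{c} → stopped
LTS(Q): 2 reachable states
  v0 = rec X. (b.(a.0\{a,b,d})\{a,b})\{c} + a.X → --a--▸ v0, --b--▸ v1
  v1 = (a.0\{a,b,d})\{a,b}\{c} → stopped
Run σ = ⟨c⟩ on P: start {u0}
  after c @ step 1: {u0}
  — P admits the full trace.
Run σ = ⟨c⟩ on Q: start {v0}
  after c @ step 1: ∅ (Q stuck)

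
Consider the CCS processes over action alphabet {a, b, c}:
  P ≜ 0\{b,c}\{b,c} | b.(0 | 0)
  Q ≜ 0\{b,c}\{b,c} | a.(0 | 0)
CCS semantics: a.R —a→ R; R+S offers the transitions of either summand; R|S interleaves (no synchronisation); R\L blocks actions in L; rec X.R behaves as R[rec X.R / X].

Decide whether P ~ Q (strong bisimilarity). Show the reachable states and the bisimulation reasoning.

P's transition system — 2 states:
  p0 = 0\{b,c}\{b,c} | b.(0 | 0) | —b→ p1
  p1 = 0\{b,c}\{b,c} | (0 | 0) | (no moves)
Q's transition system — 2 states:
  q0 = 0\{b,c}\{b,c} | a.(0 | 0) | —a→ q1
  q1 = 0\{b,c}\{b,c} | (0 | 0) | (no moves)
Coarsest stable partition (strong bisimilarity classes):
  B0 = {p0}
  B1 = {p1, q1}
  B2 = {q0}
p0 ∈ B0, q0 ∈ B2 → different blocks

NO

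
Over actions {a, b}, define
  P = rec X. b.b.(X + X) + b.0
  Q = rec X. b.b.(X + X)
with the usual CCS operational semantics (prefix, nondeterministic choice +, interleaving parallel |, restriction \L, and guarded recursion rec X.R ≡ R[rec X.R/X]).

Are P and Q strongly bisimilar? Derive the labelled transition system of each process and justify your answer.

Reachable graph of P (4 states):
  u0 = rec X. b.b.(X + X) + b.0 :: —b→ u1, —b→ u2
  u1 = 0 :: stopped
  u2 = b.((rec X. b.b.(X + X) + b.0) + (rec X. b.b.(X + X) + b.0)) :: —b→ u3
  u3 = (rec X. b.b.(X + X) + b.0) + (rec X. b.b.(X + X) + b.0) :: —b→ u1, —b→ u2
Reachable graph of Q (3 states):
  v0 = rec X. b.b.(X + X) :: —b→ v1
  v1 = b.((rec X. b.b.(X + X)) + (rec X. b.b.(X + X))) :: —b→ v2
  v2 = (rec X. b.b.(X + X)) + (rec X. b.b.(X + X)) :: —b→ v1
Partition-refinement fixed point:
  B0 = {u0, u3}
  B1 = {u2}
  B2 = {u1}
  B3 = {v0, v1, v2}
u0 ∈ B0, v0 ∈ B3 → different blocks

P ≁ Q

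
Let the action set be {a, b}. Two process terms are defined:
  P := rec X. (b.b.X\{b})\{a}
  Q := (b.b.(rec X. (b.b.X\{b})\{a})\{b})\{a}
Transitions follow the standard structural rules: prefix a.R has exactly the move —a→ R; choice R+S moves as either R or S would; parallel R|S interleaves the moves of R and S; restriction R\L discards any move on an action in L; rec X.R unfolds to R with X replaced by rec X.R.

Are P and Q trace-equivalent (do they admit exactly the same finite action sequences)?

traces(P) = traces(Q)

Reachable graph of P (3 states):
  p0 = rec X. (b.b.X\{b})\{a} ⊢ ··b··> p1
  p1 = (b.(rec X. (b.b.X\{b})\{a})\{b})\{a} ⊢ ··b··> p2
  p2 = (rec X. (b.b.X\{b})\{a})\{b}\{a} ⊢ stopped
Reachable graph of Q (3 states):
  q0 = (b.b.(rec X. (b.b.X\{b})\{a})\{b})\{a} ⊢ ··b··> q1
  q1 = (b.(rec X. (b.b.X\{b})\{a})\{b})\{a} ⊢ ··b··> q2
  q2 = (rec X. (b.b.X\{b})\{a})\{b}\{a} ⊢ stopped
Bisimilarity quotient blocks:
  B0 = {p0, q0}
  B1 = {p1, q1}
  B2 = {p2, q2}
p0 ∈ B0, q0 ∈ B0 → same block
Bisimilar ⇒ trace-equivalent.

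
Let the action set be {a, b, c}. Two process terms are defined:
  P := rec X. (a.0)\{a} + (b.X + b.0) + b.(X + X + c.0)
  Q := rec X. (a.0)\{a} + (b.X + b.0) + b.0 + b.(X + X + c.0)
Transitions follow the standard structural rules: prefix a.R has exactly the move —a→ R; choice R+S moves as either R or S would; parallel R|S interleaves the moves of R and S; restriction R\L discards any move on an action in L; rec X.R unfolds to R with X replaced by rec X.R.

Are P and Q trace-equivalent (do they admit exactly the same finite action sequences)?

P's transition system — 3 states:
  m0 = rec X. (a.0)\{a} + (b.X + b.0) + b.(X + X + c.0) ⊢ —b→ m0, —b→ m1, —b→ m2
  m1 = (rec X. (a.0)\{a} + (b.X + b.0) + b.(X + X + c.0)) + (rec X. (a.0)\{a} + (b.X + b.0) + b.(X + X + c.0)) + c.0 ⊢ —b→ m0, —b→ m1, —b→ m2, —c→ m2
  m2 = 0 ⊢ stopped
Q's transition system — 3 states:
  n0 = rec X. (a.0)\{a} + (b.X + b.0) + b.0 + b.(X + X + c.0) ⊢ —b→ n0, —b→ n1, —b→ n2
  n1 = (rec X. (a.0)\{a} + (b.X + b.0) + b.0 + b.(X + X + c.0)) + (rec X. (a.0)\{a} + (b.X + b.0) + b.0 + b.(X + X + c.0)) + c.0 ⊢ —b→ n0, —b→ n1, —b→ n2, —c→ n2
  n2 = 0 ⊢ stopped
Bisimilarity quotient blocks:
  B0 = {m0, n0}
  B1 = {m2, n2}
  B2 = {m1, n1}
m0 ∈ B0, n0 ∈ B0 → same block
Bisimilar ⇒ trace-equivalent.

trace-equivalent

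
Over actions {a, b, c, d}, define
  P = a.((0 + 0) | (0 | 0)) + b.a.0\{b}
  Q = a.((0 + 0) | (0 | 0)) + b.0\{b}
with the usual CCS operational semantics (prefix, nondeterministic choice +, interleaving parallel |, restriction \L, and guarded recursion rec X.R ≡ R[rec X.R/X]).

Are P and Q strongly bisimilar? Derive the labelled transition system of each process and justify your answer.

not bisimilar

Reachable graph of P (4 states):
  s0 = a.((0 + 0) | (0 | 0)) + b.a.0\{b} | —a→ s1, —b→ s2
  s1 = (0 + 0) | (0 | 0) | ∅
  s2 = a.0\{b} | —a→ s3
  s3 = 0\{b} | ∅
Reachable graph of Q (3 states):
  t0 = a.((0 + 0) | (0 | 0)) + b.0\{b} | —a→ t1, —b→ t2
  t1 = (0 + 0) | (0 | 0) | ∅
  t2 = 0\{b} | ∅
Bisimilarity quotient blocks:
  B0 = {s0}
  B1 = {s1, s3, t1, t2}
  B2 = {s2}
  B3 = {t0}
s0 ∈ B0, t0 ∈ B3 → different blocks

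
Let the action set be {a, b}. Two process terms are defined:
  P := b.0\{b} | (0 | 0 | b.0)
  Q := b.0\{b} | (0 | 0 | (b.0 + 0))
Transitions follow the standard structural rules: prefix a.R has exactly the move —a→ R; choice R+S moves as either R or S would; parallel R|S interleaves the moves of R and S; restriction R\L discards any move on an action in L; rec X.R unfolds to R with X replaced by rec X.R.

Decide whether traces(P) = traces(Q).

P's transition system — 4 states:
  s0 = b.0\{b} | (0 | 0 | b.0) ⊢ ··b··> s1, ··b··> s2
  s1 = 0\{b} | (0 | 0 | b.0) ⊢ ··b··> s3
  s2 = b.0\{b} | (0 | 0 | 0) ⊢ ··b··> s3
  s3 = 0\{b} | (0 | 0 | 0) ⊢ ·
Q's transition system — 4 states:
  t0 = b.0\{b} | (0 | 0 | (b.0 + 0)) ⊢ ··b··> t1, ··b··> t2
  t1 = 0\{b} | (0 | 0 | (b.0 + 0)) ⊢ ··b··> t3
  t2 = b.0\{b} | (0 | 0 | 0) ⊢ ··b··> t3
  t3 = 0\{b} | (0 | 0 | 0) ⊢ ·
Bisimilarity quotient blocks:
  B0 = {s0, t0}
  B1 = {s1, s2, t1, t2}
  B2 = {s3, t3}
s0 ∈ B0, t0 ∈ B0 → same block
Bisimilar ⇒ trace-equivalent.

YES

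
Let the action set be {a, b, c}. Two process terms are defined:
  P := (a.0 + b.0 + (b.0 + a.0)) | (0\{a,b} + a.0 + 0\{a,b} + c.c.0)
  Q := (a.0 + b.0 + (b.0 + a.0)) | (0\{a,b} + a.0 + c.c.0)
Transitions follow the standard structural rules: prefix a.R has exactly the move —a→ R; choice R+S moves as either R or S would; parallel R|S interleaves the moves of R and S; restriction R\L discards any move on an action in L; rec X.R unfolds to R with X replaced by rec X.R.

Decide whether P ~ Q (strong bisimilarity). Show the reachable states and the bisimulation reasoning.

YES

Reachable graph of P (6 states):
  u0 = (a.0 + b.0 + (b.0 + a.0)) | (0\{a,b} + a.0 + 0\{a,b} + c.c.0) :: --a--▸ u1, --a--▸ u2, --b--▸ u2, --c--▸ u3
  u1 = (a.0 + b.0 + (b.0 + a.0)) | 0 :: --a--▸ u4, --b--▸ u4
  u2 = 0 | (0\{a,b} + a.0 + 0\{a,b} + c.c.0) :: --a--▸ u4, --c--▸ u5
  u3 = (a.0 + b.0 + (b.0 + a.0)) | c.0 :: --a--▸ u5, --b--▸ u5, --c--▸ u1
  u4 = 0 | 0 :: (no moves)
  u5 = 0 | c.0 :: --c--▸ u4
Reachable graph of Q (6 states):
  v0 = (a.0 + b.0 + (b.0 + a.0)) | (0\{a,b} + a.0 + c.c.0) :: --a--▸ v1, --a--▸ v2, --b--▸ v2, --c--▸ v3
  v1 = (a.0 + b.0 + (b.0 + a.0)) | 0 :: --a--▸ v4, --b--▸ v4
  v2 = 0 | (0\{a,b} + a.0 + c.c.0) :: --a--▸ v4, --c--▸ v5
  v3 = (a.0 + b.0 + (b.0 + a.0)) | c.0 :: --a--▸ v5, --b--▸ v5, --c--▸ v1
  v4 = 0 | 0 :: (no moves)
  v5 = 0 | c.0 :: --c--▸ v4
Coarsest stable partition (strong bisimilarity classes):
  B0 = {u0, v0}
  B1 = {u2, v2}
  B2 = {u4, v4}
  B3 = {u5, v5}
  B4 = {u3, v3}
  B5 = {u1, v1}
u0 ∈ B0, v0 ∈ B0 → same block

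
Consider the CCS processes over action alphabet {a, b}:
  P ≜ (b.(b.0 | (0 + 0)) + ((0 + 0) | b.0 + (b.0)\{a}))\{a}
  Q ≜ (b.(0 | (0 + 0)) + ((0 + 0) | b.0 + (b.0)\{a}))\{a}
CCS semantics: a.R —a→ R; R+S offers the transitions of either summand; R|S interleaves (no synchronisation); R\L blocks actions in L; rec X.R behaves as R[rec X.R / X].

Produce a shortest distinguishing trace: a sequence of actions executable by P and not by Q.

bb

LTS(P): 5 reachable states
  s0 = (b.(b.0 | (0 + 0)) + ((0 + 0) | b.0 + (b.0)\{a}))\{a} ⊢ ··b··> s1, ··b··> s2, ··b··> s3
  s1 = ((0 + 0) | 0)\{a} ⊢ ·
  s2 = (b.0 | (0 + 0))\{a} ⊢ ··b··> s4
  s3 = 0\{a}\{a} ⊢ ·
  s4 = (0 | (0 + 0))\{a} ⊢ ·
LTS(Q): 4 reachable states
  t0 = (b.(0 | (0 + 0)) + ((0 + 0) | b.0 + (b.0)\{a}))\{a} ⊢ ··b··> t1, ··b··> t2, ··b··> t3
  t1 = ((0 + 0) | 0)\{a} ⊢ ·
  t2 = (0 | (0 + 0))\{a} ⊢ ·
  t3 = 0\{a}\{a} ⊢ ·
Run σ = ⟨bb⟩ on P: start {s0}
  step 1 (b): {s1, s2, s3}
  step 2 (b): {s4}
  — P admits the full trace.
Run σ = ⟨bb⟩ on Q: start {t0}
  step 1 (b): {t1, t2, t3}
  step 2 (b): ∅ (Q stuck)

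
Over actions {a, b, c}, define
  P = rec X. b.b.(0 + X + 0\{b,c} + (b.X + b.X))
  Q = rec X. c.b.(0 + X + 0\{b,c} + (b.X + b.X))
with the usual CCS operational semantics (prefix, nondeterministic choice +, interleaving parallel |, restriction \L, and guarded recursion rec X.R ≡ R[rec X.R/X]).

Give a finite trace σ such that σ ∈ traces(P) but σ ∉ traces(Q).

Reachable graph of P (3 states):
  u0 = rec X. b.b.(0 + X + 0\{b,c} + (b.X + b.X)) :: --b--▸ u1
  u1 = b.(0 + (rec X. b.b.(0 + X + 0\{b,c} + (b.X + b.X))) + 0\{b,c} + (b.(rec X. b.b.(0 + X + 0\{b,c} + (b.X + b.X))) + b.(rec X. b.b.(0 + X + 0\{b,c} + (b.X + b.X))))) :: --b--▸ u2
  u2 = 0 + (rec X. b.b.(0 + X + 0\{b,c} + (b.X + b.X))) + 0\{b,c} + (b.(rec X. b.b.(0 + X + 0\{b,c} + (b.X + b.X))) + b.(rec X. b.b.(0 + X + 0\{b,c} + (b.X + b.X)))) :: --b--▸ u0, --b--▸ u1
Reachable graph of Q (3 states):
  v0 = rec X. c.b.(0 + X + 0\{b,c} + (b.X + b.X)) :: --c--▸ v1
  v1 = b.(0 + (rec X. c.b.(0 + X + 0\{b,c} + (b.X + b.X))) + 0\{b,c} + (b.(rec X. c.b.(0 + X + 0\{b,c} + (b.X + b.X))) + b.(rec X. c.b.(0 + X + 0\{b,c} + (b.X + b.X))))) :: --b--▸ v2
  v2 = 0 + (rec X. c.b.(0 + X + 0\{b,c} + (b.X + b.X))) + 0\{b,c} + (b.(rec X. c.b.(0 + X + 0\{b,c} + (b.X + b.X))) + b.(rec X. c.b.(0 + X + 0\{b,c} + (b.X + b.X)))) :: --b--▸ v0, --c--▸ v1
Trace ⟨b⟩ through P, begin at {u0}:
  after b @ step 1: {u1}
  P completes σ.
Trace ⟨b⟩ through Q, begin at {v0}:
  after b @ step 1: no successor for Q

b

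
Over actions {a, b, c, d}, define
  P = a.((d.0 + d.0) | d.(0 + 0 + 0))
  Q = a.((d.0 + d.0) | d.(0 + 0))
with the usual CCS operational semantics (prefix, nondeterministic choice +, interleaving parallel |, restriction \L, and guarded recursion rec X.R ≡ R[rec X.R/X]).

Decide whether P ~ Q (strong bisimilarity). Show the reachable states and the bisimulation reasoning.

Reachable graph of P (5 states):
  m0 = a.((d.0 + d.0) | d.(0 + 0 + 0)) :: ··a··> m1
  m1 = (d.0 + d.0) | d.(0 + 0 + 0) :: ··d··> m2, ··d··> m3
  m2 = (d.0 + d.0) | (0 + 0 + 0) :: ··d··> m4
  m3 = 0 | d.(0 + 0 + 0) :: ··d··> m4
  m4 = 0 | (0 + 0 + 0) :: deadlocked
Reachable graph of Q (5 states):
  n0 = a.((d.0 + d.0) | d.(0 + 0)) :: ··a··> n1
  n1 = (d.0 + d.0) | d.(0 + 0) :: ··d··> n2, ··d··> n3
  n2 = (d.0 + d.0) | (0 + 0) :: ··d··> n4
  n3 = 0 | d.(0 + 0) :: ··d··> n4
  n4 = 0 | (0 + 0) :: deadlocked
Partition-refinement fixed point:
  B0 = {m0, n0}
  B1 = {m1, n1}
  B2 = {m2, m3, n2, n3}
  B3 = {m4, n4}
m0 ∈ B0, n0 ∈ B0 → same block

P ~ Q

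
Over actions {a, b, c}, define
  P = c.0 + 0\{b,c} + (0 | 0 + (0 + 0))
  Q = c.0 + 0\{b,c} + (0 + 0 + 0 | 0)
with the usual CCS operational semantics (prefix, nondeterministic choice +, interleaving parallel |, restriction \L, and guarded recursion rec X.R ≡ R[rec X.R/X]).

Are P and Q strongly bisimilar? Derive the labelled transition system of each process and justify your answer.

LTS(P): 2 reachable states
  p0 = c.0 + 0\{b,c} + (0 | 0 + (0 + 0)) | —c→ p1
  p1 = 0 | deadlocked
LTS(Q): 2 reachable states
  q0 = c.0 + 0\{b,c} + (0 + 0 + 0 | 0) | —c→ q1
  q1 = 0 | deadlocked
Bisimilarity quotient blocks:
  B0 = {p0, q0}
  B1 = {p1, q1}
p0 ∈ B0, q0 ∈ B0 → same block

P ~ Q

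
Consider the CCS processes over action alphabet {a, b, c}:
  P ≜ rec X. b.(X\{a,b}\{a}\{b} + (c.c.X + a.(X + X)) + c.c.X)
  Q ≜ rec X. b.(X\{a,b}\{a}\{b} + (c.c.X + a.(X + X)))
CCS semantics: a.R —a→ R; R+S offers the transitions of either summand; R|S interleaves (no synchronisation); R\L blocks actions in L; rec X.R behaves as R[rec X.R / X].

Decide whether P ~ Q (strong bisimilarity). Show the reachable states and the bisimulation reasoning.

Reachable graph of P (4 states):
  s0 = rec X. b.(X\{a,b}\{a}\{b} + (c.c.X + a.(X + X)) + c.c.X) ⊢ --b--▸ s1
  s1 = (rec X. b.(X\{a,b}\{a}\{b} + (c.c.X + a.(X + X)) + c.c.X))\{a,b}\{a}\{b} + (c.c.(rec X. b.(X\{a,b}\{a}\{b} + (c.c.X + a.(X + X)) + c.c.X)) + a.((rec X. b.(X\{a,b}\{a}\{b} + (c.c.X + a.(X + X)) + c.c.X)) + (rec X. b.(X\{a,b}\{a}\{b} + (c.c.X + a.(X + X)) + c.c.X)))) + c.c.(rec X. b.(X\{a,b}\{a}\{b} + (c.c.X + a.(X + X)) + c.c.X)) ⊢ --a--▸ s2, --c--▸ s3
  s2 = (rec X. b.(X\{a,b}\{a}\{b} + (c.c.X + a.(X + X)) + c.c.X)) + (rec X. b.(X\{a,b}\{a}\{b} + (c.c.X + a.(X + X)) + c.c.X)) ⊢ --b--▸ s1
  s3 = c.(rec X. b.(X\{a,b}\{a}\{b} + (c.c.X + a.(X + X)) + c.c.X)) ⊢ --c--▸ s0
Reachable graph of Q (4 states):
  t0 = rec X. b.(X\{a,b}\{a}\{b} + (c.c.X + a.(X + X))) ⊢ --b--▸ t1
  t1 = (rec X. b.(X\{a,b}\{a}\{b} + (c.c.X + a.(X + X))))\{a,b}\{a}\{b} + (c.c.(rec X. b.(X\{a,b}\{a}\{b} + (c.c.X + a.(X + X)))) + a.((rec X. b.(X\{a,b}\{a}\{b} + (c.c.X + a.(X + X)))) + (rec X. b.(X\{a,b}\{a}\{b} + (c.c.X + a.(X + X)))))) ⊢ --a--▸ t2, --c--▸ t3
  t2 = (rec X. b.(X\{a,b}\{a}\{b} + (c.c.X + a.(X + X)))) + (rec X. b.(X\{a,b}\{a}\{b} + (c.c.X + a.(X + X)))) ⊢ --b--▸ t1
  t3 = c.(rec X. b.(X\{a,b}\{a}\{b} + (c.c.X + a.(X + X)))) ⊢ --c--▸ t0
Bisimilarity quotient blocks:
  B0 = {s0, s2, t0, t2}
  B1 = {s1, t1}
  B2 = {s3, t3}
s0 ∈ B0, t0 ∈ B0 → same block

P ~ Q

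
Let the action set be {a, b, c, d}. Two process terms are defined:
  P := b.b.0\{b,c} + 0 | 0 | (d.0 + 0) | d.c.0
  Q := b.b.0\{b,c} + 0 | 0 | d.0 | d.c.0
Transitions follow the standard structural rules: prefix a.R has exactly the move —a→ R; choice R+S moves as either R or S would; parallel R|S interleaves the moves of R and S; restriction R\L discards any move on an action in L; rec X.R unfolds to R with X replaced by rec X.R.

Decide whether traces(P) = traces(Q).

traces(P) = traces(Q)

P's transition system — 8 states:
  m0 = b.b.0\{b,c} + 0 | 0 | (d.0 + 0) | d.c.0 → -b-> m1, -d-> m2, -d-> m3
  m1 = b.0\{b,c} → -b-> m4
  m2 = 0 | 0 | (d.0 + 0) | c.0 → -c-> m5, -d-> m6
  m3 = 0 | 0 | 0 | d.c.0 → -d-> m6
  m4 = 0\{b,c} → stopped
  m5 = 0 | 0 | (d.0 + 0) | 0 → -d-> m7
  m6 = 0 | 0 | 0 | c.0 → -c-> m7
  m7 = 0 | 0 | 0 | 0 → stopped
Q's transition system — 8 states:
  n0 = b.b.0\{b,c} + 0 | 0 | d.0 | d.c.0 → -b-> n1, -d-> n2, -d-> n3
  n1 = b.0\{b,c} → -b-> n4
  n2 = 0 | 0 | 0 | d.c.0 → -d-> n5
  n3 = 0 | 0 | d.0 | c.0 → -c-> n6, -d-> n5
  n4 = 0\{b,c} → stopped
  n5 = 0 | 0 | 0 | c.0 → -c-> n7
  n6 = 0 | 0 | d.0 | 0 → -d-> n7
  n7 = 0 | 0 | 0 | 0 → stopped
Bisimilarity quotient blocks:
  B0 = {m0, n0}
  B1 = {m1, n1}
  B2 = {m4, m7, n4, n7}
  B3 = {m2, n3}
  B4 = {m5, n6}
  B5 = {m6, n5}
  B6 = {m3, n2}
m0 ∈ B0, n0 ∈ B0 → same block
Bisimilar ⇒ trace-equivalent.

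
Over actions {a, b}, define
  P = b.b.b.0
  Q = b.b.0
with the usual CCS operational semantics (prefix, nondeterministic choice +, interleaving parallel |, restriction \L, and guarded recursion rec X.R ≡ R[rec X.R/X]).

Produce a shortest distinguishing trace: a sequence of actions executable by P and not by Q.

bbb

LTS(P): 4 reachable states
  p0 = b.b.b.0 | --b--▸ p1
  p1 = b.b.0 | --b--▸ p2
  p2 = b.0 | --b--▸ p3
  p3 = 0 | ·
LTS(Q): 3 reachable states
  q0 = b.b.0 | --b--▸ q1
  q1 = b.0 | --b--▸ q2
  q2 = 0 | ·
Trace ⟨bbb⟩ through P, begin at {p0}:
  after b @ step 1: {p1}
  after b @ step 2: {p2}
  after b @ step 3: {p3}
  ✓ P
Trace ⟨bbb⟩ through Q, begin at {q0}:
  after b @ step 1: {q1}
  after b @ step 2: {q2}
  after b @ step 3: no successor for Q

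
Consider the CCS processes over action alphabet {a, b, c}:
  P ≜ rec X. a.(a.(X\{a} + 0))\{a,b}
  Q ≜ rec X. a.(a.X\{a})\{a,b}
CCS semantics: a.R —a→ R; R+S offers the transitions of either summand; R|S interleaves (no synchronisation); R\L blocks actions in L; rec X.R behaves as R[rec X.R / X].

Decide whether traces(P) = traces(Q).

YES

LTS(P): 2 reachable states
  s0 = rec X. a.(a.(X\{a} + 0))\{a,b} has moves --a--▸ s1
  s1 = (a.((rec X. a.(a.(X\{a} + 0))\{a,b})\{a} + 0))\{a,b} has moves stopped
LTS(Q): 2 reachable states
  t0 = rec X. a.(a.X\{a})\{a,b} has moves --a--▸ t1
  t1 = (a.(rec X. a.(a.X\{a})\{a,b})\{a})\{a,b} has moves stopped
Partition-refinement fixed point:
  B0 = {s0, t0}
  B1 = {s1, t1}
s0 ∈ B0, t0 ∈ B0 → same block
Bisimilar ⇒ trace-equivalent.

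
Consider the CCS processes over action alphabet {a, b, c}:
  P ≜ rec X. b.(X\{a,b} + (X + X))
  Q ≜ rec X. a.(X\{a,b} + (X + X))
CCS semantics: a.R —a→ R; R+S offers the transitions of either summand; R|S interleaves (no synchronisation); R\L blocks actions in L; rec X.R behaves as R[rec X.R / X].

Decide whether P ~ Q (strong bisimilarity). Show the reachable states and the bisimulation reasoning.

LTS(P): 2 reachable states
  s0 = rec X. b.(X\{a,b} + (X + X)) :: --b--▸ s1
  s1 = (rec X. b.(X\{a,b} + (X + X)))\{a,b} + ((rec X. b.(X\{a,b} + (X + X))) + (rec X. b.(X\{a,b} + (X + X)))) :: --b--▸ s1
LTS(Q): 2 reachable states
  t0 = rec X. a.(X\{a,b} + (X + X)) :: --a--▸ t1
  t1 = (rec X. a.(X\{a,b} + (X + X)))\{a,b} + ((rec X. a.(X\{a,b} + (X + X))) + (rec X. a.(X\{a,b} + (X + X)))) :: --a--▸ t1
Bisimilarity quotient blocks:
  B0 = {s0, s1}
  B1 = {t0, t1}
s0 ∈ B0, t0 ∈ B1 → different blocks

not bisimilar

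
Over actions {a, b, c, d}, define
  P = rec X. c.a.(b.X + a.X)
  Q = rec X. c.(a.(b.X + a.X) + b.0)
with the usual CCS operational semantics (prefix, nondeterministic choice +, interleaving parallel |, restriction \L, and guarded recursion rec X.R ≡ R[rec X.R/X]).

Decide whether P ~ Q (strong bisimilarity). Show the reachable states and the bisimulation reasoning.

P's transition system — 3 states:
  u0 = rec X. c.a.(b.X + a.X) → -c-> u1
  u1 = a.(b.(rec X. c.a.(b.X + a.X)) + a.(rec X. c.a.(b.X + a.X))) → -a-> u2
  u2 = b.(rec X. c.a.(b.X + a.X)) + a.(rec X. c.a.(b.X + a.X)) → -a-> u0, -b-> u0
Q's transition system — 4 states:
  v0 = rec X. c.(a.(b.X + a.X) + b.0) → -c-> v1
  v1 = a.(b.(rec X. c.(a.(b.X + a.X) + b.0)) + a.(rec X. c.(a.(b.X + a.X) + b.0))) + b.0 → -a-> v2, -b-> v3
  v2 = b.(rec X. c.(a.(b.X + a.X) + b.0)) + a.(rec X. c.(a.(b.X + a.X) + b.0)) → -a-> v0, -b-> v0
  v3 = 0 → (no moves)
Bisimilarity quotient blocks:
  B0 = {u0}
  B1 = {u1}
  B2 = {u2}
  B3 = {v0}
  B4 = {v1}
  B5 = {v2}
  B6 = {v3}
u0 ∈ B0, v0 ∈ B3 → different blocks

P ≁ Q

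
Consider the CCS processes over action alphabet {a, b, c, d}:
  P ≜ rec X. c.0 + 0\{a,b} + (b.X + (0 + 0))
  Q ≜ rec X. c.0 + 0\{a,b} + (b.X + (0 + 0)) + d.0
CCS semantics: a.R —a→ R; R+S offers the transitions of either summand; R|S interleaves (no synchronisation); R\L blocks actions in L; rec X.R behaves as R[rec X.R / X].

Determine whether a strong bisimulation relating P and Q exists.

NO

P's transition system — 2 states:
  s0 = rec X. c.0 + 0\{a,b} + (b.X + (0 + 0)) → -b-> s0, -c-> s1
  s1 = 0 → (no moves)
Q's transition system — 2 states:
  t0 = rec X. c.0 + 0\{a,b} + (b.X + (0 + 0)) + d.0 → -b-> t0, -c-> t1, -d-> t1
  t1 = 0 → (no moves)
Coarsest stable partition (strong bisimilarity classes):
  B0 = {s0}
  B1 = {s1, t1}
  B2 = {t0}
s0 ∈ B0, t0 ∈ B2 → different blocks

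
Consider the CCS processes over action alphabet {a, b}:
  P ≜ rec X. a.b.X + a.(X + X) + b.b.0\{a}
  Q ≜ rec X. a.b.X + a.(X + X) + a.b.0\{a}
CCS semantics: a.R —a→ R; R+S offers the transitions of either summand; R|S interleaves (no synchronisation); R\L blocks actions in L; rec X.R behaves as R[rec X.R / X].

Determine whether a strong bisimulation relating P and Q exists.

P ≁ Q

P's transition system — 5 states:
  s0 = rec X. a.b.X + a.(X + X) + b.b.0\{a} :: -a-> s1, -a-> s2, -b-> s3
  s1 = (rec X. a.b.X + a.(X + X) + b.b.0\{a}) + (rec X. a.b.X + a.(X + X) + b.b.0\{a}) :: -a-> s1, -a-> s2, -b-> s3
  s2 = b.(rec X. a.b.X + a.(X + X) + b.b.0\{a}) :: -b-> s0
  s3 = b.0\{a} :: -b-> s4
  s4 = 0\{a} :: ·
Q's transition system — 5 states:
  t0 = rec X. a.b.X + a.(X + X) + a.b.0\{a} :: -a-> t1, -a-> t2, -a-> t3
  t1 = (rec X. a.b.X + a.(X + X) + a.b.0\{a}) + (rec X. a.b.X + a.(X + X) + a.b.0\{a}) :: -a-> t1, -a-> t2, -a-> t3
  t2 = b.(rec X. a.b.X + a.(X + X) + a.b.0\{a}) :: -b-> t0
  t3 = b.0\{a} :: -b-> t4
  t4 = 0\{a} :: ·
Partition-refinement fixed point:
  B0 = {s0, s1}
  B1 = {s2}
  B2 = {s3, t3}
  B3 = {s4, t4}
  B4 = {t0, t1}
  B5 = {t2}
s0 ∈ B0, t0 ∈ B4 → different blocks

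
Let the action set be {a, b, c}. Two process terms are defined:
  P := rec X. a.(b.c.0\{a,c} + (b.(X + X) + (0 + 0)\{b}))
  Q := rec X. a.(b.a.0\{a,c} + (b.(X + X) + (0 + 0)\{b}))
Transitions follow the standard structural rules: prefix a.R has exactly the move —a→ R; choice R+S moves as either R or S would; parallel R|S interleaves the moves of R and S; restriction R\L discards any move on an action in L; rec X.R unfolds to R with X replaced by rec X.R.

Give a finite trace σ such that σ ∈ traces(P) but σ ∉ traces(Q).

abc

P's transition system — 5 states:
  s0 = rec X. a.(b.c.0\{a,c} + (b.(X + X) + (0 + 0)\{b})) ⊢ —a→ s1
  s1 = b.c.0\{a,c} + (b.((rec X. a.(b.c.0\{a,c} + (b.(X + X) + (0 + 0)\{b}))) + (rec X. a.(b.c.0\{a,c} + (b.(X + X) + (0 + 0)\{b})))) + (0 + 0)\{b}) ⊢ —b→ s2, —b→ s3
  s2 = (rec X. a.(b.c.0\{a,c} + (b.(X + X) + (0 + 0)\{b}))) + (rec X. a.(b.c.0\{a,c} + (b.(X + X) + (0 + 0)\{b}))) ⊢ —a→ s1
  s3 = c.0\{a,c} ⊢ —c→ s4
  s4 = 0\{a,c} ⊢ ·
Q's transition system — 5 states:
  t0 = rec X. a.(b.a.0\{a,c} + (b.(X + X) + (0 + 0)\{b})) ⊢ —a→ t1
  t1 = b.a.0\{a,c} + (b.((rec X. a.(b.a.0\{a,c} + (b.(X + X) + (0 + 0)\{b}))) + (rec X. a.(b.a.0\{a,c} + (b.(X + X) + (0 + 0)\{b})))) + (0 + 0)\{b}) ⊢ —b→ t2, —b→ t3
  t2 = (rec X. a.(b.a.0\{a,c} + (b.(X + X) + (0 + 0)\{b}))) + (rec X. a.(b.a.0\{a,c} + (b.(X + X) + (0 + 0)\{b}))) ⊢ —a→ t1
  t3 = a.0\{a,c} ⊢ —a→ t4
  t4 = 0\{a,c} ⊢ ·
Trace ⟨abc⟩ through P, begin at {s0}:
  after a @ step 1: {s1}
  after b @ step 2: {s2, s3}
  after c @ step 3: {s4}
  P completes σ.
Trace ⟨abc⟩ through Q, begin at {t0}:
  after a @ step 1: {t1}
  after b @ step 2: {t2, t3}
  after c @ step 3: ∅ (Q stuck)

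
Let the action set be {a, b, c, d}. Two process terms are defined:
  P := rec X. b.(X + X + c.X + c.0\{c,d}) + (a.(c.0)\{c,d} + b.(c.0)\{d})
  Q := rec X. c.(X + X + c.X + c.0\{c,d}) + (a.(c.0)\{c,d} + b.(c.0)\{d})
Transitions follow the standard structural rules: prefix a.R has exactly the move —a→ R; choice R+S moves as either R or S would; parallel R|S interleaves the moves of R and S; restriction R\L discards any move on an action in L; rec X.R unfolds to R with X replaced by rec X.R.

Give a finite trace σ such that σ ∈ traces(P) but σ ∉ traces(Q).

LTS(P): 6 reachable states
  p0 = rec X. b.(X + X + c.X + c.0\{c,d}) + (a.(c.0)\{c,d} + b.(c.0)\{d}) → =a=> p1, =b=> p2, =b=> p3
  p1 = (c.0)\{c,d} → ·
  p2 = (c.0)\{d} → =c=> p4
  p3 = (rec X. b.(X + X + c.X + c.0\{c,d}) + (a.(c.0)\{c,d} + b.(c.0)\{d})) + (rec X. b.(X + X + c.X + c.0\{c,d}) + (a.(c.0)\{c,d} + b.(c.0)\{d})) + c.(rec X. b.(X + X + c.X + c.0\{c,d}) + (a.(c.0)\{c,d} + b.(c.0)\{d})) + c.0\{c,d} → =a=> p1, =b=> p2, =b=> p3, =c=> p0, =c=> p5
  p4 = 0\{d} → ·
  p5 = 0\{c,d} → ·
LTS(Q): 6 reachable states
  q0 = rec X. c.(X + X + c.X + c.0\{c,d}) + (a.(c.0)\{c,d} + b.(c.0)\{d}) → =a=> q1, =b=> q2, =c=> q3
  q1 = (c.0)\{c,d} → ·
  q2 = (c.0)\{d} → =c=> q4
  q3 = (rec X. c.(X + X + c.X + c.0\{c,d}) + (a.(c.0)\{c,d} + b.(c.0)\{d})) + (rec X. c.(X + X + c.X + c.0\{c,d}) + (a.(c.0)\{c,d} + b.(c.0)\{d})) + c.(rec X. c.(X + X + c.X + c.0\{c,d}) + (a.(c.0)\{c,d} + b.(c.0)\{d})) + c.0\{c,d} → =a=> q1, =b=> q2, =c=> q0, =c=> q3, =c=> q5
  q4 = 0\{d} → ·
  q5 = 0\{c,d} → ·
Trace ⟨ba⟩ through P, begin at {p0}:
  step 1 (b): {p2, p3}
  step 2 (a): {p1}
  P completes σ.
Trace ⟨ba⟩ through Q, begin at {q0}:
  step 1 (b): {q2}
  step 2 (a): no successor for Q

ba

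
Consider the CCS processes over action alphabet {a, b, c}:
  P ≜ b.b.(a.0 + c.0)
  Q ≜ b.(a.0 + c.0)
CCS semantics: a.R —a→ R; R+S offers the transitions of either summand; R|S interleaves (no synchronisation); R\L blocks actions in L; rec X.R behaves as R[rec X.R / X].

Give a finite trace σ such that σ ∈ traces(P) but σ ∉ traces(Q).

bb

LTS(P): 4 reachable states
  p0 = b.b.(a.0 + c.0) | -b-> p1
  p1 = b.(a.0 + c.0) | -b-> p2
  p2 = a.0 + c.0 | -a-> p3, -c-> p3
  p3 = 0 | (no moves)
LTS(Q): 3 reachable states
  q0 = b.(a.0 + c.0) | -b-> q1
  q1 = a.0 + c.0 | -a-> q2, -c-> q2
  q2 = 0 | (no moves)
Run σ = ⟨bb⟩ on P: start {p0}
  after b @ step 1: {p1}
  after b @ step 2: {p2}
  ✓ P
Run σ = ⟨bb⟩ on Q: start {q0}
  after b @ step 1: {q1}
  after b @ step 2: no successor for Q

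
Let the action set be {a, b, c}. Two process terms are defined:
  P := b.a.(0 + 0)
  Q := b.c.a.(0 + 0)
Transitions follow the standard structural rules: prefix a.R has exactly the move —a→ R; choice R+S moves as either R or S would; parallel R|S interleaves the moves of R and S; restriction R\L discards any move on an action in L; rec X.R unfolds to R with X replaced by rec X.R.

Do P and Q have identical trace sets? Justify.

traces(P) ≠ traces(Q) — witness ⟨ba⟩

LTS(P): 3 reachable states
  s0 = b.a.(0 + 0) → --b--▸ s1
  s1 = a.(0 + 0) → --a--▸ s2
  s2 = 0 + 0 → ·
LTS(Q): 4 reachable states
  t0 = b.c.a.(0 + 0) → --b--▸ t1
  t1 = c.a.(0 + 0) → --c--▸ t2
  t2 = a.(0 + 0) → --a--▸ t3
  t3 = 0 + 0 → ·
Executing ba from P (initial set {s0}):
  [1] b ⇒ {s1}
  [2] a ⇒ {s2}
  P completes σ.
Executing ba from Q (initial set {t0}):
  [1] b ⇒ {t1}
  [2] a ⇒ ∅  — Q cannot continue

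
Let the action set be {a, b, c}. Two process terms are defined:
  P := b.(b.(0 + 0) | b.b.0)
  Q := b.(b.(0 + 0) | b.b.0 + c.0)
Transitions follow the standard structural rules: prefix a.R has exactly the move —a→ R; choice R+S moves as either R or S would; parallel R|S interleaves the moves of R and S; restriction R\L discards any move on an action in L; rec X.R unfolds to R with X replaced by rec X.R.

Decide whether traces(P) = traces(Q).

trace-distinct — witness ⟨bc⟩

P's transition system — 7 states:
  m0 = b.(b.(0 + 0) | b.b.0) :: =b=> m1
  m1 = b.(0 + 0) | b.b.0 :: =b=> m2, =b=> m3
  m2 = (0 + 0) | b.b.0 :: =b=> m4
  m3 = b.(0 + 0) | b.0 :: =b=> m4, =b=> m5
  m4 = (0 + 0) | b.0 :: =b=> m6
  m5 = b.(0 + 0) | 0 :: =b=> m6
  m6 = (0 + 0) | 0 :: (no moves)
Q's transition system — 8 states:
  n0 = b.(b.(0 + 0) | b.b.0 + c.0) :: =b=> n1
  n1 = b.(0 + 0) | b.b.0 + c.0 :: =b=> n2, =b=> n3, =c=> n4
  n2 = (0 + 0) | b.b.0 :: =b=> n5
  n3 = b.(0 + 0) | b.0 :: =b=> n5, =b=> n6
  n4 = 0 :: (no moves)
  n5 = (0 + 0) | b.0 :: =b=> n7
  n6 = b.(0 + 0) | 0 :: =b=> n7
  n7 = (0 + 0) | 0 :: (no moves)
Trace ⟨bc⟩ through Q, begin at {n0}:
  step 1 (b): {n1}
  step 2 (c): {n4}
  Q completes σ.
Trace ⟨bc⟩ through P, begin at {m0}:
  step 1 (b): {m1}
  step 2 (c): no successor for P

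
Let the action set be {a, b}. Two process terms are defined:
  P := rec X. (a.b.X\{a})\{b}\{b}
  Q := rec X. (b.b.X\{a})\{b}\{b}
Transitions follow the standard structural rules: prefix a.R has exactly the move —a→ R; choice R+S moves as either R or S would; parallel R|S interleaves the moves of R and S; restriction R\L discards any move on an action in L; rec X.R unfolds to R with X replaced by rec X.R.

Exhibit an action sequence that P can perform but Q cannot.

P's transition system — 2 states:
  p0 = rec X. (a.b.X\{a})\{b}\{b} :: -a-> p1
  p1 = (b.(rec X. (a.b.X\{a})\{b}\{b})\{a})\{b}\{b} :: deadlocked
Q's transition system — 1 states:
  q0 = rec X. (b.b.X\{a})\{b}\{b} :: deadlocked
Executing a from P (initial set {p0}):
  after a @ step 1: {p1}
  — P admits the full trace.
Executing a from Q (initial set {q0}):
  after a @ step 1: ∅ (Q stuck)

a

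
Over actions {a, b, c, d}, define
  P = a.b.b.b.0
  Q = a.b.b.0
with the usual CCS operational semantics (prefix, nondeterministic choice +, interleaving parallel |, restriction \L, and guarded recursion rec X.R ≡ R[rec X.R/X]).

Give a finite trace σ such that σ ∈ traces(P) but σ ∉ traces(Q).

abbb

P's transition system — 5 states:
  u0 = a.b.b.b.0 | —a→ u1
  u1 = b.b.b.0 | —b→ u2
  u2 = b.b.0 | —b→ u3
  u3 = b.0 | —b→ u4
  u4 = 0 | deadlocked
Q's transition system — 4 states:
  v0 = a.b.b.0 | —a→ v1
  v1 = b.b.0 | —b→ v2
  v2 = b.0 | —b→ v3
  v3 = 0 | deadlocked
Run σ = ⟨abbb⟩ on P: start {u0}
  step 1 (a): {u1}
  step 2 (b): {u2}
  step 3 (b): {u3}
  step 4 (b): {u4}
  P completes σ.
Run σ = ⟨abbb⟩ on Q: start {v0}
  step 1 (a): {v1}
  step 2 (b): {v2}
  step 3 (b): {v3}
  step 4 (b): ∅ (Q stuck)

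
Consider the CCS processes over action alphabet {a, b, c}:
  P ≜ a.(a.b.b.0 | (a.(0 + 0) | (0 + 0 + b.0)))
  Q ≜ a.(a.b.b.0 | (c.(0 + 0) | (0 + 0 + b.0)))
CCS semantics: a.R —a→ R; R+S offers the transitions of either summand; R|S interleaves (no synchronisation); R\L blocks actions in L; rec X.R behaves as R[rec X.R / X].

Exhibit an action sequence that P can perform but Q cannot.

aaa

P's transition system — 17 states:
  p0 = a.(a.b.b.0 | (a.(0 + 0) | (0 + 0 + b.0))) :: =a=> p1
  p1 = a.b.b.0 | (a.(0 + 0) | (0 + 0 + b.0)) :: =a=> p2, =a=> p3, =b=> p4
  p2 = a.b.b.0 | ((0 + 0) | (0 + 0 + b.0)) :: =a=> p5, =b=> p6
  p3 = b.b.0 | (a.(0 + 0) | (0 + 0 + b.0)) :: =a=> p5, =b=> p7, =b=> p8
  p4 = a.b.b.0 | (a.(0 + 0) | 0) :: =a=> p6, =a=> p8
  p5 = b.b.0 | ((0 + 0) | (0 + 0 + b.0)) :: =b=> p10, =b=> p9
  p6 = a.b.b.0 | ((0 + 0) | 0) :: =a=> p10
  p7 = b.0 | (a.(0 + 0) | (0 + 0 + b.0)) :: =a=> p9, =b=> p11, =b=> p12
  p8 = b.b.0 | (a.(0 + 0) | 0) :: =a=> p10, =b=> p12
  p9 = b.0 | ((0 + 0) | (0 + 0 + b.0)) :: =b=> p13, =b=> p14
  p10 = b.b.0 | ((0 + 0) | 0) :: =b=> p14
  p11 = 0 | (a.(0 + 0) | (0 + 0 + b.0)) :: =a=> p13, =b=> p15
  p12 = b.0 | (a.(0 + 0) | 0) :: =a=> p14, =b=> p15
  p13 = 0 | ((0 + 0) | (0 + 0 + b.0)) :: =b=> p16
  p14 = b.0 | ((0 + 0) | 0) :: =b=> p16
  p15 = 0 | (a.(0 + 0) | 0) :: =a=> p16
  p16 = 0 | ((0 + 0) | 0) :: stopped
Q's transition system — 17 states:
  q0 = a.(a.b.b.0 | (c.(0 + 0) | (0 + 0 + b.0))) :: =a=> q1
  q1 = a.b.b.0 | (c.(0 + 0) | (0 + 0 + b.0)) :: =a=> q2, =b=> q3, =c=> q4
  q2 = b.b.0 | (c.(0 + 0) | (0 + 0 + b.0)) :: =b=> q5, =b=> q6, =c=> q7
  q3 = a.b.b.0 | (c.(0 + 0) | 0) :: =a=> q6, =c=> q8
  q4 = a.b.b.0 | ((0 + 0) | (0 + 0 + b.0)) :: =a=> q7, =b=> q8
  q5 = b.0 | (c.(0 + 0) | (0 + 0 + b.0)) :: =b=> q10, =b=> q9, =c=> q11
  q6 = b.b.0 | (c.(0 + 0) | 0) :: =b=> q10, =c=> q12
  q7 = b.b.0 | ((0 + 0) | (0 + 0 + b.0)) :: =b=> q11, =b=> q12
  q8 = a.b.b.0 | ((0 + 0) | 0) :: =a=> q12
  q9 = 0 | (c.(0 + 0) | (0 + 0 + b.0)) :: =b=> q13, =c=> q14
  q10 = b.0 | (c.(0 + 0) | 0) :: =b=> q13, =c=> q15
  q11 = b.0 | ((0 + 0) | (0 + 0 + b.0)) :: =b=> q14, =b=> q15
  q12 = b.b.0 | ((0 + 0) | 0) :: =b=> q15
  q13 = 0 | (c.(0 + 0) | 0) :: =c=> q16
  q14 = 0 | ((0 + 0) | (0 + 0 + b.0)) :: =b=> q16
  q15 = b.0 | ((0 + 0) | 0) :: =b=> q16
  q16 = 0 | ((0 + 0) | 0) :: stopped
Run σ = ⟨aaa⟩ on P: start {p0}
  step 1 (a): {p1}
  step 2 (a): {p2, p3}
  step 3 (a): {p5}
  P completes σ.
Run σ = ⟨aaa⟩ on Q: start {q0}
  step 1 (a): {q1}
  step 2 (a): {q2}
  step 3 (a): no successor for Q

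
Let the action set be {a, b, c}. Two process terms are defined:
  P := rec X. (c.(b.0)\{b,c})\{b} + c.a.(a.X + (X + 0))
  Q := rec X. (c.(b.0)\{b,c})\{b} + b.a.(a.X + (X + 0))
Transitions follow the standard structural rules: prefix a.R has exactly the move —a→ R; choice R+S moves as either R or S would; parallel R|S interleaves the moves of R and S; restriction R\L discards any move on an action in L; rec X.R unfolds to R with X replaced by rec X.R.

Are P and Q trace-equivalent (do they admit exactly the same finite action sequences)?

Reachable graph of P (4 states):
  u0 = rec X. (c.(b.0)\{b,c})\{b} + c.a.(a.X + (X + 0)) | ··c··> u1, ··c··> u2
  u1 = (b.0)\{b,c}\{b} | stopped
  u2 = a.(a.(rec X. (c.(b.0)\{b,c})\{b} + c.a.(a.X + (X + 0))) + ((rec X. (c.(b.0)\{b,c})\{b} + c.a.(a.X + (X + 0))) + 0)) | ··a··> u3
  u3 = a.(rec X. (c.(b.0)\{b,c})\{b} + c.a.(a.X + (X + 0))) + ((rec X. (c.(b.0)\{b,c})\{b} + c.a.(a.X + (X + 0))) + 0) | ··a··> u0, ··c··> u1, ··c··> u2
Reachable graph of Q (4 states):
  v0 = rec X. (c.(b.0)\{b,c})\{b} + b.a.(a.X + (X + 0)) | ··b··> v1, ··c··> v2
  v1 = a.(a.(rec X. (c.(b.0)\{b,c})\{b} + b.a.(a.X + (X + 0))) + ((rec X. (c.(b.0)\{b,c})\{b} + b.a.(a.X + (X + 0))) + 0)) | ··a··> v3
  v2 = (b.0)\{b,c}\{b} | stopped
  v3 = a.(rec X. (c.(b.0)\{b,c})\{b} + b.a.(a.X + (X + 0))) + ((rec X. (c.(b.0)\{b,c})\{b} + b.a.(a.X + (X + 0))) + 0) | ··a··> v0, ··b··> v1, ··c··> v2
Trace ⟨ca⟩ through P, begin at {u0}:
  after c @ step 1: {u1, u2}
  after a @ step 2: {u3}
  — P admits the full trace.
Trace ⟨ca⟩ through Q, begin at {v0}:
  after c @ step 1: {v2}
  after a @ step 2: ∅  — Q cannot continue

trace-distinct — witness ⟨ca⟩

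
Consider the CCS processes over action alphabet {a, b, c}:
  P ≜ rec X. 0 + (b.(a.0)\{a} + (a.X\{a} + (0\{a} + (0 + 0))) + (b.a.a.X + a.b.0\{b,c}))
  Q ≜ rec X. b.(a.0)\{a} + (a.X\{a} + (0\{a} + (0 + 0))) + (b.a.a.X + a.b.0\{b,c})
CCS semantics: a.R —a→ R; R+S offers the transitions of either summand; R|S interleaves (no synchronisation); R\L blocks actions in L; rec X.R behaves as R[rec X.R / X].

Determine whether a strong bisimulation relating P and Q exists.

bisimilar

Reachable graph of P (9 states):
  u0 = rec X. 0 + (b.(a.0)\{a} + (a.X\{a} + (0\{a} + (0 + 0))) + (b.a.a.X + a.b.0\{b,c})) → =a=> u1, =a=> u2, =b=> u3, =b=> u4
  u1 = (rec X. 0 + (b.(a.0)\{a} + (a.X\{a} + (0\{a} + (0 + 0))) + (b.a.a.X + a.b.0\{b,c})))\{a} → =b=> u5, =b=> u6
  u2 = b.0\{b,c} → =b=> u7
  u3 = (a.0)\{a} → (no moves)
  u4 = a.a.(rec X. 0 + (b.(a.0)\{a} + (a.X\{a} + (0\{a} + (0 + 0))) + (b.a.a.X + a.b.0\{b,c}))) → =a=> u8
  u5 = (a.0)\{a}\{a} → (no moves)
  u6 = (a.a.(rec X. 0 + (b.(a.0)\{a} + (a.X\{a} + (0\{a} + (0 + 0))) + (b.a.a.X + a.b.0\{b,c}))))\{a} → (no moves)
  u7 = 0\{b,c} → (no moves)
  u8 = a.(rec X. 0 + (b.(a.0)\{a} + (a.X\{a} + (0\{a} + (0 + 0))) + (b.a.a.X + a.b.0\{b,c}))) → =a=> u0
Reachable graph of Q (9 states):
  v0 = rec X. b.(a.0)\{a} + (a.X\{a} + (0\{a} + (0 + 0))) + (b.a.a.X + a.b.0\{b,c}) → =a=> v1, =a=> v2, =b=> v3, =b=> v4
  v1 = (rec X. b.(a.0)\{a} + (a.X\{a} + (0\{a} + (0 + 0))) + (b.a.a.X + a.b.0\{b,c}))\{a} → =b=> v5, =b=> v6
  v2 = b.0\{b,c} → =b=> v7
  v3 = (a.0)\{a} → (no moves)
  v4 = a.a.(rec X. b.(a.0)\{a} + (a.X\{a} + (0\{a} + (0 + 0))) + (b.a.a.X + a.b.0\{b,c})) → =a=> v8
  v5 = (a.0)\{a}\{a} → (no moves)
  v6 = (a.a.(rec X. b.(a.0)\{a} + (a.X\{a} + (0\{a} + (0 + 0))) + (b.a.a.X + a.b.0\{b,c})))\{a} → (no moves)
  v7 = 0\{b,c} → (no moves)
  v8 = a.(rec X. b.(a.0)\{a} + (a.X\{a} + (0\{a} + (0 + 0))) + (b.a.a.X + a.b.0\{b,c})) → =a=> v0
Bisimilarity quotient blocks:
  B0 = {u0, v0}
  B1 = {u4, v4}
  B2 = {u8, v8}
  B3 = {u1, u2, v1, v2}
  B4 = {u3, u5, u6, u7, v3, v5, v6, v7}
u0 ∈ B0, v0 ∈ B0 → same block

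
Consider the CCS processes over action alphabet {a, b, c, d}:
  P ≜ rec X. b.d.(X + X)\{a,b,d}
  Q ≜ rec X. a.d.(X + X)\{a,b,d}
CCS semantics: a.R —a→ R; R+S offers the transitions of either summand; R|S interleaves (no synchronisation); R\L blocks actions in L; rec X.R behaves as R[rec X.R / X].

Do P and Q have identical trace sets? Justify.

traces(P) ≠ traces(Q) — witness ⟨b⟩

LTS(P): 3 reachable states
  u0 = rec X. b.d.(X + X)\{a,b,d} → =b=> u1
  u1 = d.((rec X. b.d.(X + X)\{a,b,d}) + (rec X. b.d.(X + X)\{a,b,d}))\{a,b,d} → =d=> u2
  u2 = ((rec X. b.d.(X + X)\{a,b,d}) + (rec X. b.d.(X + X)\{a,b,d}))\{a,b,d} → deadlocked
LTS(Q): 3 reachable states
  v0 = rec X. a.d.(X + X)\{a,b,d} → =a=> v1
  v1 = d.((rec X. a.d.(X + X)\{a,b,d}) + (rec X. a.d.(X + X)\{a,b,d}))\{a,b,d} → =d=> v2
  v2 = ((rec X. a.d.(X + X)\{a,b,d}) + (rec X. a.d.(X + X)\{a,b,d}))\{a,b,d} → deadlocked
Executing b from P (initial set {u0}):
  [1] b ⇒ {u1}
  — P admits the full trace.
Executing b from Q (initial set {v0}):
  [1] b ⇒ ∅  — Q cannot continue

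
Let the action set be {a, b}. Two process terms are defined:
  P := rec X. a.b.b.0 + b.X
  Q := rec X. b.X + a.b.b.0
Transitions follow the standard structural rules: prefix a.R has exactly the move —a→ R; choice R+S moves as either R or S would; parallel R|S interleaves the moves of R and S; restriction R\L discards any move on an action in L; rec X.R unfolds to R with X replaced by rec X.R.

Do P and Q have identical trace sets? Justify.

trace-equivalent

LTS(P): 4 reachable states
  m0 = rec X. a.b.b.0 + b.X :: --a--▸ m1, --b--▸ m0
  m1 = b.b.0 :: --b--▸ m2
  m2 = b.0 :: --b--▸ m3
  m3 = 0 :: (no moves)
LTS(Q): 4 reachable states
  n0 = rec X. b.X + a.b.b.0 :: --a--▸ n1, --b--▸ n0
  n1 = b.b.0 :: --b--▸ n2
  n2 = b.0 :: --b--▸ n3
  n3 = 0 :: (no moves)
Bisimilarity quotient blocks:
  B0 = {m0, n0}
  B1 = {m1, n1}
  B2 = {m2, n2}
  B3 = {m3, n3}
m0 ∈ B0, n0 ∈ B0 → same block
Bisimilar ⇒ trace-equivalent.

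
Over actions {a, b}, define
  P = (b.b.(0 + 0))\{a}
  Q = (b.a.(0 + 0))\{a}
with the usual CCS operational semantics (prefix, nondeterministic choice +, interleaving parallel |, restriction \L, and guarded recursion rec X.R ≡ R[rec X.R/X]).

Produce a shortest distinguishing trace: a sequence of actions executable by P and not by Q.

bb

P's transition system — 3 states:
  m0 = (b.b.(0 + 0))\{a} ⊢ —b→ m1
  m1 = (b.(0 + 0))\{a} ⊢ —b→ m2
  m2 = (0 + 0)\{a} ⊢ deadlocked
Q's transition system — 2 states:
  n0 = (b.a.(0 + 0))\{a} ⊢ —b→ n1
  n1 = (a.(0 + 0))\{a} ⊢ deadlocked
Executing bb from P (initial set {m0}):
  after b @ step 1: {m1}
  after b @ step 2: {m2}
  — P admits the full trace.
Executing bb from Q (initial set {n0}):
  after b @ step 1: {n1}
  after b @ step 2: ∅  — Q cannot continue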